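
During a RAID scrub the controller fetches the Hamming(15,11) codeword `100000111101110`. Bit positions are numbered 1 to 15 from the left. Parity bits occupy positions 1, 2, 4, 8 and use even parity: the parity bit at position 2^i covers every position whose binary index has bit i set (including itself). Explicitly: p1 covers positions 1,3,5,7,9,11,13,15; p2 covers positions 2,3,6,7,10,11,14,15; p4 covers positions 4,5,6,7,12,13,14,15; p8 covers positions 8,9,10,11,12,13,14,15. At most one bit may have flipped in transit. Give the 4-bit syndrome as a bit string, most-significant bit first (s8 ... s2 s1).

0010

s1: b1⊕b3⊕b5⊕b7⊕b9⊕b11⊕b13⊕b15 = 1⊕0⊕0⊕1⊕1⊕0⊕1⊕0 = 0
s2: b2⊕b3⊕b6⊕b7⊕b10⊕b11⊕b14⊕b15 = 0⊕0⊕0⊕1⊕1⊕0⊕1⊕0 = 1
s4: b4⊕b5⊕b6⊕b7⊕b12⊕b13⊕b14⊕b15 = 0⊕0⊕0⊕1⊕1⊕1⊕1⊕0 = 0
s8: b8⊕b9⊕b10⊕b11⊕b12⊕b13⊕b14⊕b15 = 1⊕1⊕1⊕0⊕1⊕1⊕1⊕0 = 0
Syndrome (s8...s1) = 0010 → position 2.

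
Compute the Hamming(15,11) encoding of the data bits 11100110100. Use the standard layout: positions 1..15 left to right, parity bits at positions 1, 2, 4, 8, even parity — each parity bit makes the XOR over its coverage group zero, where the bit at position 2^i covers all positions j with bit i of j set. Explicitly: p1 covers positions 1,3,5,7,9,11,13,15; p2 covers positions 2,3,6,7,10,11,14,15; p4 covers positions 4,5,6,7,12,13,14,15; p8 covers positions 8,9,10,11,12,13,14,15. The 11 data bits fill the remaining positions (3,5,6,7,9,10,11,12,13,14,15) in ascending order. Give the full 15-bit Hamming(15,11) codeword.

Place data bits at non-power-of-two positions: b3=1, b5=1, b6=1, b7=0, b9=0, b10=1, b11=1, b12=0, b13=1, b14=0, b15=0.
p1 = XOR of data positions {3,5,7,9,11,13,15} = 1⊕1⊕0⊕0⊕1⊕1⊕0 = 0
p2 = XOR of data positions {3,6,7,10,11,14,15} = 1⊕1⊕0⊕1⊕1⊕0⊕0 = 0
p4 = XOR of data positions {5,6,7,12,13,14,15} = 1⊕1⊕0⊕0⊕1⊕0⊕0 = 1
p8 = XOR of data positions {9,10,11,12,13,14,15} = 0⊕1⊕1⊕0⊕1⊕0⊕0 = 1
Codeword b1..b15 = 001111010110100

001111010110100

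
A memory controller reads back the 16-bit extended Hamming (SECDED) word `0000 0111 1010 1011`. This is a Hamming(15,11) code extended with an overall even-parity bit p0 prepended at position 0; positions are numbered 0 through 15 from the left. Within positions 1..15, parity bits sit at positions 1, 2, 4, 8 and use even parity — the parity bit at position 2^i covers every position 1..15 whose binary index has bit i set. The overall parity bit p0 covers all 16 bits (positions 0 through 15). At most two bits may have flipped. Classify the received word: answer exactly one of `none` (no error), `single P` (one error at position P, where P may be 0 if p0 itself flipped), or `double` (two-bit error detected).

double

s1: b1⊕b3⊕b5⊕b7⊕b9⊕b11⊕b13⊕b15 = 0⊕0⊕1⊕1⊕0⊕0⊕0⊕1 = 1
s2: b2⊕b3⊕b6⊕b7⊕b10⊕b11⊕b14⊕b15 = 0⊕0⊕1⊕1⊕1⊕0⊕1⊕1 = 1
s4: b4⊕b5⊕b6⊕b7⊕b12⊕b13⊕b14⊕b15 = 0⊕1⊕1⊕1⊕1⊕0⊕1⊕1 = 0
s8: b8⊕b9⊕b10⊕b11⊕b12⊕b13⊕b14⊕b15 = 1⊕0⊕1⊕0⊕1⊕0⊕1⊕1 = 1
Syndrome (s8...s1) = 1011 → position 11.
Overall parity (XOR of all 16 bits, including p0): 0⊕0⊕0⊕0⊕0⊕1⊕1⊕1⊕1⊕0⊕1⊕0⊕1⊕0⊕1⊕1 = 0
Overall=0, syndrome position=11 → double-bit error detected (uncorrectable).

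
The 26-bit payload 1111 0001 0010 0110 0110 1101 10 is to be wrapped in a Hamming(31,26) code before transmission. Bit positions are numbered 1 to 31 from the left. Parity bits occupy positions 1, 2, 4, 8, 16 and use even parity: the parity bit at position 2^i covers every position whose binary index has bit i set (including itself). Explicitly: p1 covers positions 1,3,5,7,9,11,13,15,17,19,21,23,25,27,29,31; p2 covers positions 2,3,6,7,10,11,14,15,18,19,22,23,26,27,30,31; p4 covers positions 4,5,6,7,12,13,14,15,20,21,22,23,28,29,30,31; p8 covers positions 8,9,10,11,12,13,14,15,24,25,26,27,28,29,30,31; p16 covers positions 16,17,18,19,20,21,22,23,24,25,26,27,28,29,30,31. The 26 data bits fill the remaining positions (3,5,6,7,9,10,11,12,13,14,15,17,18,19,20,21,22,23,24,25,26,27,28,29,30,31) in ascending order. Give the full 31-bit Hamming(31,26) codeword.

0111111100010010001100110110110

Place data bits at non-power-of-two positions: b3=1, b5=1, b6=1, b7=1, b9=0, b10=0, b11=0, b12=1, b13=0, b14=0, b15=1, b17=0, b18=0, b19=1, b20=1, b21=0, b22=0, b23=1, b24=1, b25=0, b26=1, b27=1, b28=0, b29=1, b30=1, b31=0.
p1 = XOR of data positions {3,5,7,9,11,13,15,17,19,21,23,25,27,29,31} = 1⊕1⊕1⊕0⊕0⊕0⊕1⊕0⊕1⊕0⊕1⊕0⊕1⊕1⊕0 = 0
p2 = XOR of data positions {3,6,7,10,11,14,15,18,19,22,23,26,27,30,31} = 1⊕1⊕1⊕0⊕0⊕0⊕1⊕0⊕1⊕0⊕1⊕1⊕1⊕1⊕0 = 1
p4 = XOR of data positions {5,6,7,12,13,14,15,20,21,22,23,28,29,30,31} = 1⊕1⊕1⊕1⊕0⊕0⊕1⊕1⊕0⊕0⊕1⊕0⊕1⊕1⊕0 = 1
p8 = XOR of data positions {9,10,11,12,13,14,15,24,25,26,27,28,29,30,31} = 0⊕0⊕0⊕1⊕0⊕0⊕1⊕1⊕0⊕1⊕1⊕0⊕1⊕1⊕0 = 1
p16 = XOR of data positions {17,18,19,20,21,22,23,24,25,26,27,28,29,30,31} = 0⊕0⊕1⊕1⊕0⊕0⊕1⊕1⊕0⊕1⊕1⊕0⊕1⊕1⊕0 = 0
Codeword b1..b31 = 0111111100010010001100110110110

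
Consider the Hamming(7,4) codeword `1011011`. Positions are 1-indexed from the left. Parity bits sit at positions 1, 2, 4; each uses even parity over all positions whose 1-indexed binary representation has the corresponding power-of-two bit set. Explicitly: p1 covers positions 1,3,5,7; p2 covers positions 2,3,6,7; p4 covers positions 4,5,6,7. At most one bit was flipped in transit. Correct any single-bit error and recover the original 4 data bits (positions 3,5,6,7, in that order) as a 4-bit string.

s1: b1⊕b3⊕b5⊕b7 = 1⊕1⊕0⊕1 = 1
s2: b2⊕b3⊕b6⊕b7 = 0⊕1⊕1⊕1 = 1
s4: b4⊕b5⊕b6⊕b7 = 1⊕0⊕1⊕1 = 1
Syndrome (s4...s1) = 111 → position 7.
Flip bit 7: corrected codeword = 1011010
Data bits at positions 3,5,6,7: 1010

1010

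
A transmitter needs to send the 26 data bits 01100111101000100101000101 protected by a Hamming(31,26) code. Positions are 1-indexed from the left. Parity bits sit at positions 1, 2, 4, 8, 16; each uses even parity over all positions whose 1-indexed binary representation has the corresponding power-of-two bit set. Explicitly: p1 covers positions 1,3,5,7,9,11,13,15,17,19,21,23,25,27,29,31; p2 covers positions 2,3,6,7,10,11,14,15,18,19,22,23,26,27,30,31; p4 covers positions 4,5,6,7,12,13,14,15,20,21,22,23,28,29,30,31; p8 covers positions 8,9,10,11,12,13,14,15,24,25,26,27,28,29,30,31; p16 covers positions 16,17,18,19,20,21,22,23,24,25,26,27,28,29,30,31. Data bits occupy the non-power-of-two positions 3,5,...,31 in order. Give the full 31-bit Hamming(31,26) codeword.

0001110001111011000100101000101

Place data bits at non-power-of-two positions: b3=0, b5=1, b6=1, b7=0, b9=0, b10=1, b11=1, b12=1, b13=1, b14=0, b15=1, b17=0, b18=0, b19=0, b20=1, b21=0, b22=0, b23=1, b24=0, b25=1, b26=0, b27=0, b28=0, b29=1, b30=0, b31=1.
p1 = XOR of data positions {3,5,7,9,11,13,15,17,19,21,23,25,27,29,31} = 0⊕1⊕0⊕0⊕1⊕1⊕1⊕0⊕0⊕0⊕1⊕1⊕0⊕1⊕1 = 0
p2 = XOR of data positions {3,6,7,10,11,14,15,18,19,22,23,26,27,30,31} = 0⊕1⊕0⊕1⊕1⊕0⊕1⊕0⊕0⊕0⊕1⊕0⊕0⊕0⊕1 = 0
p4 = XOR of data positions {5,6,7,12,13,14,15,20,21,22,23,28,29,30,31} = 1⊕1⊕0⊕1⊕1⊕0⊕1⊕1⊕0⊕0⊕1⊕0⊕1⊕0⊕1 = 1
p8 = XOR of data positions {9,10,11,12,13,14,15,24,25,26,27,28,29,30,31} = 0⊕1⊕1⊕1⊕1⊕0⊕1⊕0⊕1⊕0⊕0⊕0⊕1⊕0⊕1 = 0
p16 = XOR of data positions {17,18,19,20,21,22,23,24,25,26,27,28,29,30,31} = 0⊕0⊕0⊕1⊕0⊕0⊕1⊕0⊕1⊕0⊕0⊕0⊕1⊕0⊕1 = 1
Codeword b1..b31 = 0001110001111011000100101000101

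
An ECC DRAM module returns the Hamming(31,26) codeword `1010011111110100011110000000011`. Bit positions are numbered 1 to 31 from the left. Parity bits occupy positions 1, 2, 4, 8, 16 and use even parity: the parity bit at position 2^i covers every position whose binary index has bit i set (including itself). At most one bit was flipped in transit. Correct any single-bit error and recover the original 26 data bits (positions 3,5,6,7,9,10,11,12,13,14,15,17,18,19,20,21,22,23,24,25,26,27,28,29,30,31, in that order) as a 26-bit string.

s1: b1⊕b3⊕b5⊕b7⊕b9⊕b11⊕b13⊕b15⊕b17⊕b19⊕b21⊕b23⊕b25⊕b27⊕b29⊕b31 = 1⊕1⊕0⊕1⊕1⊕1⊕0⊕0⊕0⊕1⊕1⊕0⊕0⊕0⊕0⊕1 = 0
s2: b2⊕b3⊕b6⊕b7⊕b10⊕b11⊕b14⊕b15⊕b18⊕b19⊕b22⊕b23⊕b26⊕b27⊕b30⊕b31 = 0⊕1⊕1⊕1⊕1⊕1⊕1⊕0⊕1⊕1⊕0⊕0⊕0⊕0⊕1⊕1 = 0
s4: b4⊕b5⊕b6⊕b7⊕b12⊕b13⊕b14⊕b15⊕b20⊕b21⊕b22⊕b23⊕b28⊕b29⊕b30⊕b31 = 0⊕0⊕1⊕1⊕1⊕0⊕1⊕0⊕1⊕1⊕0⊕0⊕0⊕0⊕1⊕1 = 0
s8: b8⊕b9⊕b10⊕b11⊕b12⊕b13⊕b14⊕b15⊕b24⊕b25⊕b26⊕b27⊕b28⊕b29⊕b30⊕b31 = 1⊕1⊕1⊕1⊕1⊕0⊕1⊕0⊕0⊕0⊕0⊕0⊕0⊕0⊕1⊕1 = 0
s16: b16⊕b17⊕b18⊕b19⊕b20⊕b21⊕b22⊕b23⊕b24⊕b25⊕b26⊕b27⊕b28⊕b29⊕b30⊕b31 = 0⊕0⊕1⊕1⊕1⊕1⊕0⊕0⊕0⊕0⊕0⊕0⊕0⊕0⊕1⊕1 = 0
Syndrome (s16...s1) = 00000 → position 0 (no error).
No correction needed.
Data bits at positions 3,5,6,7,9,10,11,12,13,14,15,17,18,19,20,21,22,23,24,25,26,27,28,29,30,31: 10111111010011110000000011

10111111010011110000000011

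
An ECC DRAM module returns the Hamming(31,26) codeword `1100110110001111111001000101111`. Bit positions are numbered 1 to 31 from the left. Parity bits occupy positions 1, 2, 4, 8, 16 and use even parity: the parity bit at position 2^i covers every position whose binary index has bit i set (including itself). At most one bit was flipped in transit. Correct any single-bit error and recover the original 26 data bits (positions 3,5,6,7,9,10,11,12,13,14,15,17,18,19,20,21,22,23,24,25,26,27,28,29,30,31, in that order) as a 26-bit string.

01101000111111001000101111

s1: b1⊕b3⊕b5⊕b7⊕b9⊕b11⊕b13⊕b15⊕b17⊕b19⊕b21⊕b23⊕b25⊕b27⊕b29⊕b31 = 1⊕0⊕1⊕0⊕1⊕0⊕1⊕1⊕1⊕1⊕0⊕0⊕0⊕0⊕1⊕1 = 1
s2: b2⊕b3⊕b6⊕b7⊕b10⊕b11⊕b14⊕b15⊕b18⊕b19⊕b22⊕b23⊕b26⊕b27⊕b30⊕b31 = 1⊕0⊕1⊕0⊕0⊕0⊕1⊕1⊕1⊕1⊕1⊕0⊕1⊕0⊕1⊕1 = 0
s4: b4⊕b5⊕b6⊕b7⊕b12⊕b13⊕b14⊕b15⊕b20⊕b21⊕b22⊕b23⊕b28⊕b29⊕b30⊕b31 = 0⊕1⊕1⊕0⊕0⊕1⊕1⊕1⊕0⊕0⊕1⊕0⊕1⊕1⊕1⊕1 = 0
s8: b8⊕b9⊕b10⊕b11⊕b12⊕b13⊕b14⊕b15⊕b24⊕b25⊕b26⊕b27⊕b28⊕b29⊕b30⊕b31 = 1⊕1⊕0⊕0⊕0⊕1⊕1⊕1⊕0⊕0⊕1⊕0⊕1⊕1⊕1⊕1 = 0
s16: b16⊕b17⊕b18⊕b19⊕b20⊕b21⊕b22⊕b23⊕b24⊕b25⊕b26⊕b27⊕b28⊕b29⊕b30⊕b31 = 1⊕1⊕1⊕1⊕0⊕0⊕1⊕0⊕0⊕0⊕1⊕0⊕1⊕1⊕1⊕1 = 0
Syndrome (s16...s1) = 00001 → position 1.
Flip bit 1: corrected codeword = 0100110110001111111001000101111
Data bits at positions 3,5,6,7,9,10,11,12,13,14,15,17,18,19,20,21,22,23,24,25,26,27,28,29,30,31: 01101000111111001000101111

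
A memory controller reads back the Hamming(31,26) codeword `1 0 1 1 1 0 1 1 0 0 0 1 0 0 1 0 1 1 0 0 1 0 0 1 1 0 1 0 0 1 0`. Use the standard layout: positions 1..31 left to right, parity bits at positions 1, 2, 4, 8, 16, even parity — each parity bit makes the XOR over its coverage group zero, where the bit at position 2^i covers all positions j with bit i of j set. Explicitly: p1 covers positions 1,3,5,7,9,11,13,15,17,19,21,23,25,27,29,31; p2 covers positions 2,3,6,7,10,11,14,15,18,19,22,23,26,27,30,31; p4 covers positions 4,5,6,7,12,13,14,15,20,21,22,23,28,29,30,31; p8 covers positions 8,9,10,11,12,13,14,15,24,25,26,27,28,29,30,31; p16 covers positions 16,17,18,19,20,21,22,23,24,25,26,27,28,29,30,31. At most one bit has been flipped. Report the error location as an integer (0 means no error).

29

s1: b1⊕b3⊕b5⊕b7⊕b9⊕b11⊕b13⊕b15⊕b17⊕b19⊕b21⊕b23⊕b25⊕b27⊕b29⊕b31 = 1⊕1⊕1⊕1⊕0⊕0⊕0⊕1⊕1⊕0⊕1⊕0⊕1⊕1⊕0⊕0 = 1
s2: b2⊕b3⊕b6⊕b7⊕b10⊕b11⊕b14⊕b15⊕b18⊕b19⊕b22⊕b23⊕b26⊕b27⊕b30⊕b31 = 0⊕1⊕0⊕1⊕0⊕0⊕0⊕1⊕1⊕0⊕0⊕0⊕0⊕1⊕1⊕0 = 0
s4: b4⊕b5⊕b6⊕b7⊕b12⊕b13⊕b14⊕b15⊕b20⊕b21⊕b22⊕b23⊕b28⊕b29⊕b30⊕b31 = 1⊕1⊕0⊕1⊕1⊕0⊕0⊕1⊕0⊕1⊕0⊕0⊕0⊕0⊕1⊕0 = 1
s8: b8⊕b9⊕b10⊕b11⊕b12⊕b13⊕b14⊕b15⊕b24⊕b25⊕b26⊕b27⊕b28⊕b29⊕b30⊕b31 = 1⊕0⊕0⊕0⊕1⊕0⊕0⊕1⊕1⊕1⊕0⊕1⊕0⊕0⊕1⊕0 = 1
s16: b16⊕b17⊕b18⊕b19⊕b20⊕b21⊕b22⊕b23⊕b24⊕b25⊕b26⊕b27⊕b28⊕b29⊕b30⊕b31 = 0⊕1⊕1⊕0⊕0⊕1⊕0⊕0⊕1⊕1⊕0⊕1⊕0⊕0⊕1⊕0 = 1
Syndrome (s16...s1) = 11101 → position 29.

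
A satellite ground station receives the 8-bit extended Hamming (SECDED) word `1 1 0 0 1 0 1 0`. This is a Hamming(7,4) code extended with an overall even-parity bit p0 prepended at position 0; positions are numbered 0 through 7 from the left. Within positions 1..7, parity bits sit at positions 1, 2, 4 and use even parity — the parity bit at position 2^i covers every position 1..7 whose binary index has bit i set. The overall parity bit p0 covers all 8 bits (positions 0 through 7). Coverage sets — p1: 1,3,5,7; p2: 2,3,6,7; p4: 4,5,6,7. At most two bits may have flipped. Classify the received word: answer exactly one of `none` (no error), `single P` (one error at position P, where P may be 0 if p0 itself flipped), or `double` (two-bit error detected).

double

s1: b1⊕b3⊕b5⊕b7 = 1⊕0⊕0⊕0 = 1
s2: b2⊕b3⊕b6⊕b7 = 0⊕0⊕1⊕0 = 1
s4: b4⊕b5⊕b6⊕b7 = 1⊕0⊕1⊕0 = 0
Syndrome (s4...s1) = 011 → position 3.
Overall parity (XOR of all 8 bits, including p0): 1⊕1⊕0⊕0⊕1⊕0⊕1⊕0 = 0
Overall=0, syndrome position=3 → double-bit error detected (uncorrectable).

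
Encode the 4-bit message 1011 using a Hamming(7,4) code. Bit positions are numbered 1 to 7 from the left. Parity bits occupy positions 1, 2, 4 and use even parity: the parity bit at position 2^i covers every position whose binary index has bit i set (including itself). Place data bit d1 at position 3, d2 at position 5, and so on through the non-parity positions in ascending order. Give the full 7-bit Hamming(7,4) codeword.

0110011

Place data bits at non-power-of-two positions: b3=1, b5=0, b6=1, b7=1.
p1 = XOR of data positions {3,5,7} = 1⊕0⊕1 = 0
p2 = XOR of data positions {3,6,7} = 1⊕1⊕1 = 1
p4 = XOR of data positions {5,6,7} = 0⊕1⊕1 = 0
Codeword b1..b7 = 0110011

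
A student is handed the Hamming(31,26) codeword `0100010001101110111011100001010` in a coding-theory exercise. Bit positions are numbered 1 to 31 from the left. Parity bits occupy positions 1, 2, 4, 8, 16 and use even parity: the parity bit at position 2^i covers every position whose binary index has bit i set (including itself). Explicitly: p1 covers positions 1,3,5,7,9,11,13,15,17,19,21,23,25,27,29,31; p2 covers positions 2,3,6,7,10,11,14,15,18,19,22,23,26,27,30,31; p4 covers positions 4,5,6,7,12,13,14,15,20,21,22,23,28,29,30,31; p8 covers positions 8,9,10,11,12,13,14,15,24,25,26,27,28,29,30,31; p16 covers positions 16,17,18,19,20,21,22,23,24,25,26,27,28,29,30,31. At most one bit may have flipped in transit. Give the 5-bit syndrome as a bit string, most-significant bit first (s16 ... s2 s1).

s1: b1⊕b3⊕b5⊕b7⊕b9⊕b11⊕b13⊕b15⊕b17⊕b19⊕b21⊕b23⊕b25⊕b27⊕b29⊕b31 = 0⊕0⊕0⊕0⊕0⊕1⊕1⊕1⊕1⊕1⊕1⊕1⊕0⊕0⊕0⊕0 = 1
s2: b2⊕b3⊕b6⊕b7⊕b10⊕b11⊕b14⊕b15⊕b18⊕b19⊕b22⊕b23⊕b26⊕b27⊕b30⊕b31 = 1⊕0⊕1⊕0⊕1⊕1⊕1⊕1⊕1⊕1⊕1⊕1⊕0⊕0⊕1⊕0 = 1
s4: b4⊕b5⊕b6⊕b7⊕b12⊕b13⊕b14⊕b15⊕b20⊕b21⊕b22⊕b23⊕b28⊕b29⊕b30⊕b31 = 0⊕0⊕1⊕0⊕0⊕1⊕1⊕1⊕0⊕1⊕1⊕1⊕1⊕0⊕1⊕0 = 1
s8: b8⊕b9⊕b10⊕b11⊕b12⊕b13⊕b14⊕b15⊕b24⊕b25⊕b26⊕b27⊕b28⊕b29⊕b30⊕b31 = 0⊕0⊕1⊕1⊕0⊕1⊕1⊕1⊕0⊕0⊕0⊕0⊕1⊕0⊕1⊕0 = 1
s16: b16⊕b17⊕b18⊕b19⊕b20⊕b21⊕b22⊕b23⊕b24⊕b25⊕b26⊕b27⊕b28⊕b29⊕b30⊕b31 = 0⊕1⊕1⊕1⊕0⊕1⊕1⊕1⊕0⊕0⊕0⊕0⊕1⊕0⊕1⊕0 = 0
Syndrome (s16...s1) = 01111 → position 15.

01111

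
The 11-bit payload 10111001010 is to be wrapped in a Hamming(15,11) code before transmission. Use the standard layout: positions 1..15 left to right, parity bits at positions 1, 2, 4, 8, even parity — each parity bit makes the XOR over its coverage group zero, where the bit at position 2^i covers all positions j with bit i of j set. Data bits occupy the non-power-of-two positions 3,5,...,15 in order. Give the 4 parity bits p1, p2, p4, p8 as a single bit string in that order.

Place data bits at non-power-of-two positions: b3=1, b5=0, b6=1, b7=1, b9=1, b10=0, b11=0, b12=1, b13=0, b14=1, b15=0.
p1 = XOR of data positions {3,5,7,9,11,13,15} = 1⊕0⊕1⊕1⊕0⊕0⊕0 = 1
p2 = XOR of data positions {3,6,7,10,11,14,15} = 1⊕1⊕1⊕0⊕0⊕1⊕0 = 0
p4 = XOR of data positions {5,6,7,12,13,14,15} = 0⊕1⊕1⊕1⊕0⊕1⊕0 = 0
p8 = XOR of data positions {9,10,11,12,13,14,15} = 1⊕0⊕0⊕1⊕0⊕1⊕0 = 1
Parity bits p1,p2,p4,p8 = 1001

1001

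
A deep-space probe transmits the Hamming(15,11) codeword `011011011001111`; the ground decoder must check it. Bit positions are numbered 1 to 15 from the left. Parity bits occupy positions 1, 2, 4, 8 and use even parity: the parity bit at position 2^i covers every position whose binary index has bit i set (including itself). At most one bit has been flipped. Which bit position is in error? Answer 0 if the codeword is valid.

s1: b1⊕b3⊕b5⊕b7⊕b9⊕b11⊕b13⊕b15 = 0⊕1⊕1⊕0⊕1⊕0⊕1⊕1 = 1
s2: b2⊕b3⊕b6⊕b7⊕b10⊕b11⊕b14⊕b15 = 1⊕1⊕1⊕0⊕0⊕0⊕1⊕1 = 1
s4: b4⊕b5⊕b6⊕b7⊕b12⊕b13⊕b14⊕b15 = 0⊕1⊕1⊕0⊕1⊕1⊕1⊕1 = 0
s8: b8⊕b9⊕b10⊕b11⊕b12⊕b13⊕b14⊕b15 = 1⊕1⊕0⊕0⊕1⊕1⊕1⊕1 = 0
Syndrome (s8...s1) = 0011 → position 3.

3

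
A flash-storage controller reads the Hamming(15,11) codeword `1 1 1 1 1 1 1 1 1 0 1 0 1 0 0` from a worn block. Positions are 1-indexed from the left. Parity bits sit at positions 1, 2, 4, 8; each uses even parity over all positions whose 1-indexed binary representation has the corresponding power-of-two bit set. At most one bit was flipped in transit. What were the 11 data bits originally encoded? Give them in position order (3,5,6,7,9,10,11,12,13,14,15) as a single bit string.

s1: b1⊕b3⊕b5⊕b7⊕b9⊕b11⊕b13⊕b15 = 1⊕1⊕1⊕1⊕1⊕1⊕1⊕0 = 1
s2: b2⊕b3⊕b6⊕b7⊕b10⊕b11⊕b14⊕b15 = 1⊕1⊕1⊕1⊕0⊕1⊕0⊕0 = 1
s4: b4⊕b5⊕b6⊕b7⊕b12⊕b13⊕b14⊕b15 = 1⊕1⊕1⊕1⊕0⊕1⊕0⊕0 = 1
s8: b8⊕b9⊕b10⊕b11⊕b12⊕b13⊕b14⊕b15 = 1⊕1⊕0⊕1⊕0⊕1⊕0⊕0 = 0
Syndrome (s8...s1) = 0111 → position 7.
Flip bit 7: corrected codeword = 111111011010100
Data bits at positions 3,5,6,7,9,10,11,12,13,14,15: 11101010100

11101010100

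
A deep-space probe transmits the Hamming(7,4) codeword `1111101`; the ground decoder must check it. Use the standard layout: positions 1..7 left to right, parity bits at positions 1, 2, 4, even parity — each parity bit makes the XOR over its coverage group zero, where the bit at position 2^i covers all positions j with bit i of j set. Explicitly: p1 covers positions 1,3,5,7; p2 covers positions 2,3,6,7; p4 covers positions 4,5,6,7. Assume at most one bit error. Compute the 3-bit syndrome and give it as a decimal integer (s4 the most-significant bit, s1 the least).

6

s1: b1⊕b3⊕b5⊕b7 = 1⊕1⊕1⊕1 = 0
s2: b2⊕b3⊕b6⊕b7 = 1⊕1⊕0⊕1 = 1
s4: b4⊕b5⊕b6⊕b7 = 1⊕1⊕0⊕1 = 1
Syndrome (s4...s1) = 110 → position 6.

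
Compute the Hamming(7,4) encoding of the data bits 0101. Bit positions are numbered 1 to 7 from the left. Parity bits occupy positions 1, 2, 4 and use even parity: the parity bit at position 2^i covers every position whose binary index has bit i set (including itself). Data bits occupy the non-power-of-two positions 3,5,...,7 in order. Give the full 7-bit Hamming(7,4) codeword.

Place data bits at non-power-of-two positions: b3=0, b5=1, b6=0, b7=1.
p1 = XOR of data positions {3,5,7} = 0⊕1⊕1 = 0
p2 = XOR of data positions {3,6,7} = 0⊕0⊕1 = 1
p4 = XOR of data positions {5,6,7} = 1⊕0⊕1 = 0
Codeword b1..b7 = 0100101

0100101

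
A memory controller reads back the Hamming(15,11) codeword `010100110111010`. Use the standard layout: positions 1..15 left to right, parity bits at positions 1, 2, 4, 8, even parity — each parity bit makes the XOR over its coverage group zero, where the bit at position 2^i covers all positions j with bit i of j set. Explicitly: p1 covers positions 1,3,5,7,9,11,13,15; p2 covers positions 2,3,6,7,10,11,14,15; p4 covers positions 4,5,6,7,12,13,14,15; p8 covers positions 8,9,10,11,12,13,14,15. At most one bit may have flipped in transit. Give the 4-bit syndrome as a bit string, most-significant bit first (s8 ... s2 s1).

s1: b1⊕b3⊕b5⊕b7⊕b9⊕b11⊕b13⊕b15 = 0⊕0⊕0⊕1⊕0⊕1⊕0⊕0 = 0
s2: b2⊕b3⊕b6⊕b7⊕b10⊕b11⊕b14⊕b15 = 1⊕0⊕0⊕1⊕1⊕1⊕1⊕0 = 1
s4: b4⊕b5⊕b6⊕b7⊕b12⊕b13⊕b14⊕b15 = 1⊕0⊕0⊕1⊕1⊕0⊕1⊕0 = 0
s8: b8⊕b9⊕b10⊕b11⊕b12⊕b13⊕b14⊕b15 = 1⊕0⊕1⊕1⊕1⊕0⊕1⊕0 = 1
Syndrome (s8...s1) = 1010 → position 10.

1010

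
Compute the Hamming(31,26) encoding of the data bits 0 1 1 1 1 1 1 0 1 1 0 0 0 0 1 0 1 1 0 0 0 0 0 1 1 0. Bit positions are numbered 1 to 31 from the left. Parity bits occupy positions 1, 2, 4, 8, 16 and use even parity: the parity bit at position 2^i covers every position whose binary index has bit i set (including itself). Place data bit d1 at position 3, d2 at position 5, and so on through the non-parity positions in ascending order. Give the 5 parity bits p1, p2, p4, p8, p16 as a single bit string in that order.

Place data bits at non-power-of-two positions: b3=0, b5=1, b6=1, b7=1, b9=1, b10=1, b11=1, b12=0, b13=1, b14=1, b15=0, b17=0, b18=0, b19=0, b20=1, b21=0, b22=1, b23=1, b24=0, b25=0, b26=0, b27=0, b28=0, b29=1, b30=1, b31=0.
p1 = XOR of data positions {3,5,7,9,11,13,15,17,19,21,23,25,27,29,31} = 0⊕1⊕1⊕1⊕1⊕1⊕0⊕0⊕0⊕0⊕1⊕0⊕0⊕1⊕0 = 1
p2 = XOR of data positions {3,6,7,10,11,14,15,18,19,22,23,26,27,30,31} = 0⊕1⊕1⊕1⊕1⊕1⊕0⊕0⊕0⊕1⊕1⊕0⊕0⊕1⊕0 = 0
p4 = XOR of data positions {5,6,7,12,13,14,15,20,21,22,23,28,29,30,31} = 1⊕1⊕1⊕0⊕1⊕1⊕0⊕1⊕0⊕1⊕1⊕0⊕1⊕1⊕0 = 0
p8 = XOR of data positions {9,10,11,12,13,14,15,24,25,26,27,28,29,30,31} = 1⊕1⊕1⊕0⊕1⊕1⊕0⊕0⊕0⊕0⊕0⊕0⊕1⊕1⊕0 = 1
p16 = XOR of data positions {17,18,19,20,21,22,23,24,25,26,27,28,29,30,31} = 0⊕0⊕0⊕1⊕0⊕1⊕1⊕0⊕0⊕0⊕0⊕0⊕1⊕1⊕0 = 1
Parity bits p1,p2,p4,p8,p16 = 10011

10011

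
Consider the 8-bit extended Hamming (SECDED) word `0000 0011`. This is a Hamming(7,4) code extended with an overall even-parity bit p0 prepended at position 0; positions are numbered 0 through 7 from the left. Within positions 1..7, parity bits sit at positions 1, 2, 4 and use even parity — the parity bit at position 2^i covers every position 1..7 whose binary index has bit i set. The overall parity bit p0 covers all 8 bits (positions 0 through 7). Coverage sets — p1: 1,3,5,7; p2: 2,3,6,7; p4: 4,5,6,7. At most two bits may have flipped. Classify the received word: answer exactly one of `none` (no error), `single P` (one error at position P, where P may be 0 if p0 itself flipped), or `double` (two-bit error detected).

s1: b1⊕b3⊕b5⊕b7 = 0⊕0⊕0⊕1 = 1
s2: b2⊕b3⊕b6⊕b7 = 0⊕0⊕1⊕1 = 0
s4: b4⊕b5⊕b6⊕b7 = 0⊕0⊕1⊕1 = 0
Syndrome (s4...s1) = 001 → position 1.
Overall parity (XOR of all 8 bits, including p0): 0⊕0⊕0⊕0⊕0⊕0⊕1⊕1 = 0
Overall=0, syndrome position=1 → double-bit error detected (uncorrectable).

double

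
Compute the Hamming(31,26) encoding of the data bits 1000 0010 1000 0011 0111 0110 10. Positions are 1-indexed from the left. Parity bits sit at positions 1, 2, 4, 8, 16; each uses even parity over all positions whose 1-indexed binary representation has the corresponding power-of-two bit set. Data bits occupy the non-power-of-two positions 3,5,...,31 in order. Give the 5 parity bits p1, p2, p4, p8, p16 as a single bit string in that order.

Place data bits at non-power-of-two positions: b3=1, b5=0, b6=0, b7=0, b9=0, b10=0, b11=1, b12=0, b13=1, b14=0, b15=0, b17=0, b18=0, b19=0, b20=1, b21=1, b22=0, b23=1, b24=1, b25=1, b26=0, b27=1, b28=1, b29=0, b30=1, b31=0.
p1 = XOR of data positions {3,5,7,9,11,13,15,17,19,21,23,25,27,29,31} = 1⊕0⊕0⊕0⊕1⊕1⊕0⊕0⊕0⊕1⊕1⊕1⊕1⊕0⊕0 = 1
p2 = XOR of data positions {3,6,7,10,11,14,15,18,19,22,23,26,27,30,31} = 1⊕0⊕0⊕0⊕1⊕0⊕0⊕0⊕0⊕0⊕1⊕0⊕1⊕1⊕0 = 1
p4 = XOR of data positions {5,6,7,12,13,14,15,20,21,22,23,28,29,30,31} = 0⊕0⊕0⊕0⊕1⊕0⊕0⊕1⊕1⊕0⊕1⊕1⊕0⊕1⊕0 = 0
p8 = XOR of data positions {9,10,11,12,13,14,15,24,25,26,27,28,29,30,31} = 0⊕0⊕1⊕0⊕1⊕0⊕0⊕1⊕1⊕0⊕1⊕1⊕0⊕1⊕0 = 1
p16 = XOR of data positions {17,18,19,20,21,22,23,24,25,26,27,28,29,30,31} = 0⊕0⊕0⊕1⊕1⊕0⊕1⊕1⊕1⊕0⊕1⊕1⊕0⊕1⊕0 = 0
Parity bits p1,p2,p4,p8,p16 = 11010

11010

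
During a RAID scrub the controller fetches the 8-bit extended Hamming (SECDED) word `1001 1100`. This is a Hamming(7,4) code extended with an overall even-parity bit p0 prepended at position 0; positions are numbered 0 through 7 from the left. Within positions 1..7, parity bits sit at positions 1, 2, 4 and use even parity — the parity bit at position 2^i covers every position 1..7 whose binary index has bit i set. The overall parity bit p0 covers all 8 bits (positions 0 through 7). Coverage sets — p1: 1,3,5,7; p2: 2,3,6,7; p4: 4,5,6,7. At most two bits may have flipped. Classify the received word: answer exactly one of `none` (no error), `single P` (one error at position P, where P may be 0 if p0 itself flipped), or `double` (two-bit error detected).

s1: b1⊕b3⊕b5⊕b7 = 0⊕1⊕1⊕0 = 0
s2: b2⊕b3⊕b6⊕b7 = 0⊕1⊕0⊕0 = 1
s4: b4⊕b5⊕b6⊕b7 = 1⊕1⊕0⊕0 = 0
Syndrome (s4...s1) = 010 → position 2.
Overall parity (XOR of all 8 bits, including p0): 1⊕0⊕0⊕1⊕1⊕1⊕0⊕0 = 0
Overall=0, syndrome position=2 → double-bit error detected (uncorrectable).

double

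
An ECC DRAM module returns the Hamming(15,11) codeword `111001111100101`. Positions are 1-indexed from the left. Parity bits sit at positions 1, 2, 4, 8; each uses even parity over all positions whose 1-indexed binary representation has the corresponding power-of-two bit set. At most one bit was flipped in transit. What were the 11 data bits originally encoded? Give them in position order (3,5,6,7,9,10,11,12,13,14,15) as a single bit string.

s1: b1⊕b3⊕b5⊕b7⊕b9⊕b11⊕b13⊕b15 = 1⊕1⊕0⊕1⊕1⊕0⊕1⊕1 = 0
s2: b2⊕b3⊕b6⊕b7⊕b10⊕b11⊕b14⊕b15 = 1⊕1⊕1⊕1⊕1⊕0⊕0⊕1 = 0
s4: b4⊕b5⊕b6⊕b7⊕b12⊕b13⊕b14⊕b15 = 0⊕0⊕1⊕1⊕0⊕1⊕0⊕1 = 0
s8: b8⊕b9⊕b10⊕b11⊕b12⊕b13⊕b14⊕b15 = 1⊕1⊕1⊕0⊕0⊕1⊕0⊕1 = 1
Syndrome (s8...s1) = 1000 → position 8.
Flip bit 8: corrected codeword = 111001101100101
Data bits at positions 3,5,6,7,9,10,11,12,13,14,15: 10111100101

10111100101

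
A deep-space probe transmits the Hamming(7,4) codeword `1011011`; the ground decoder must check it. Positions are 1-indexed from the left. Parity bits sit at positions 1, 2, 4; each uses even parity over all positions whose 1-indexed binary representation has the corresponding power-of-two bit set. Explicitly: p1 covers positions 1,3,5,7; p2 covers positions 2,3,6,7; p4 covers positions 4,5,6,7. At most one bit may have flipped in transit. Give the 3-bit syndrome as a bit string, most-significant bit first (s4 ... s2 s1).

111

s1: b1⊕b3⊕b5⊕b7 = 1⊕1⊕0⊕1 = 1
s2: b2⊕b3⊕b6⊕b7 = 0⊕1⊕1⊕1 = 1
s4: b4⊕b5⊕b6⊕b7 = 1⊕0⊕1⊕1 = 1
Syndrome (s4...s1) = 111 → position 7.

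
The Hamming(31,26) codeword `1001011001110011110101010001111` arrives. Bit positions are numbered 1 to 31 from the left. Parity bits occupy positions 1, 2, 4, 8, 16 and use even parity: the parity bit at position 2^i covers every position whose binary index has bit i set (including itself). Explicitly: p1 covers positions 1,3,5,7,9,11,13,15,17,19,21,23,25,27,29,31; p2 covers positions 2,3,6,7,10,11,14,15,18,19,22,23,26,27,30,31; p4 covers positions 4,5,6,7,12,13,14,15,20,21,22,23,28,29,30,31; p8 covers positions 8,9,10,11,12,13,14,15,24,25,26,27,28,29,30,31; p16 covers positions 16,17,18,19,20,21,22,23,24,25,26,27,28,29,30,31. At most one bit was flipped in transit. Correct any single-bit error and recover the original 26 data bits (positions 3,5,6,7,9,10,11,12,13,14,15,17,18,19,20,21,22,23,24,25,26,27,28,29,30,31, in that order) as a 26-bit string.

00110111000110101010001111

s1: b1⊕b3⊕b5⊕b7⊕b9⊕b11⊕b13⊕b15⊕b17⊕b19⊕b21⊕b23⊕b25⊕b27⊕b29⊕b31 = 1⊕0⊕0⊕1⊕0⊕1⊕0⊕1⊕1⊕0⊕0⊕0⊕0⊕0⊕1⊕1 = 1
s2: b2⊕b3⊕b6⊕b7⊕b10⊕b11⊕b14⊕b15⊕b18⊕b19⊕b22⊕b23⊕b26⊕b27⊕b30⊕b31 = 0⊕0⊕1⊕1⊕1⊕1⊕0⊕1⊕1⊕0⊕1⊕0⊕0⊕0⊕1⊕1 = 1
s4: b4⊕b5⊕b6⊕b7⊕b12⊕b13⊕b14⊕b15⊕b20⊕b21⊕b22⊕b23⊕b28⊕b29⊕b30⊕b31 = 1⊕0⊕1⊕1⊕1⊕0⊕0⊕1⊕1⊕0⊕1⊕0⊕1⊕1⊕1⊕1 = 1
s8: b8⊕b9⊕b10⊕b11⊕b12⊕b13⊕b14⊕b15⊕b24⊕b25⊕b26⊕b27⊕b28⊕b29⊕b30⊕b31 = 0⊕0⊕1⊕1⊕1⊕0⊕0⊕1⊕1⊕0⊕0⊕0⊕1⊕1⊕1⊕1 = 1
s16: b16⊕b17⊕b18⊕b19⊕b20⊕b21⊕b22⊕b23⊕b24⊕b25⊕b26⊕b27⊕b28⊕b29⊕b30⊕b31 = 1⊕1⊕1⊕0⊕1⊕0⊕1⊕0⊕1⊕0⊕0⊕0⊕1⊕1⊕1⊕1 = 0
Syndrome (s16...s1) = 01111 → position 15.
Flip bit 15: corrected codeword = 1001011001110001110101010001111
Data bits at positions 3,5,6,7,9,10,11,12,13,14,15,17,18,19,20,21,22,23,24,25,26,27,28,29,30,31: 00110111000110101010001111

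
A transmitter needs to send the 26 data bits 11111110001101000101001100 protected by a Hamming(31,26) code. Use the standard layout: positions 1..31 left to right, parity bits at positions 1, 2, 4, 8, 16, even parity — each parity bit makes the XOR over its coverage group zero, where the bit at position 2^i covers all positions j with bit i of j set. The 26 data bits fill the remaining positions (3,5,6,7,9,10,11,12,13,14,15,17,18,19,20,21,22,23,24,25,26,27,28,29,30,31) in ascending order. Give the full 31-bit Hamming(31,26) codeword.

1011111111100010101000101001100

Place data bits at non-power-of-two positions: b3=1, b5=1, b6=1, b7=1, b9=1, b10=1, b11=1, b12=0, b13=0, b14=0, b15=1, b17=1, b18=0, b19=1, b20=0, b21=0, b22=0, b23=1, b24=0, b25=1, b26=0, b27=0, b28=1, b29=1, b30=0, b31=0.
p1 = XOR of data positions {3,5,7,9,11,13,15,17,19,21,23,25,27,29,31} = 1⊕1⊕1⊕1⊕1⊕0⊕1⊕1⊕1⊕0⊕1⊕1⊕0⊕1⊕0 = 1
p2 = XOR of data positions {3,6,7,10,11,14,15,18,19,22,23,26,27,30,31} = 1⊕1⊕1⊕1⊕1⊕0⊕1⊕0⊕1⊕0⊕1⊕0⊕0⊕0⊕0 = 0
p4 = XOR of data positions {5,6,7,12,13,14,15,20,21,22,23,28,29,30,31} = 1⊕1⊕1⊕0⊕0⊕0⊕1⊕0⊕0⊕0⊕1⊕1⊕1⊕0⊕0 = 1
p8 = XOR of data positions {9,10,11,12,13,14,15,24,25,26,27,28,29,30,31} = 1⊕1⊕1⊕0⊕0⊕0⊕1⊕0⊕1⊕0⊕0⊕1⊕1⊕0⊕0 = 1
p16 = XOR of data positions {17,18,19,20,21,22,23,24,25,26,27,28,29,30,31} = 1⊕0⊕1⊕0⊕0⊕0⊕1⊕0⊕1⊕0⊕0⊕1⊕1⊕0⊕0 = 0
Codeword b1..b31 = 1011111111100010101000101001100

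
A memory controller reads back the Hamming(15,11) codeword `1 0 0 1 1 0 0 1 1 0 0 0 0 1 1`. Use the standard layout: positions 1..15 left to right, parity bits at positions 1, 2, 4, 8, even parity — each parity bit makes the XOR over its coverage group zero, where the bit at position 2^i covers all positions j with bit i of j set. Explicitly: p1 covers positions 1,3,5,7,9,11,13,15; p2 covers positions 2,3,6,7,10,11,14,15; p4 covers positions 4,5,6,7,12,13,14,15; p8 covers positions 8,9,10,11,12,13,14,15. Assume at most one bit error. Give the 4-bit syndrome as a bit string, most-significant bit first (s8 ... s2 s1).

0000

s1: b1⊕b3⊕b5⊕b7⊕b9⊕b11⊕b13⊕b15 = 1⊕0⊕1⊕0⊕1⊕0⊕0⊕1 = 0
s2: b2⊕b3⊕b6⊕b7⊕b10⊕b11⊕b14⊕b15 = 0⊕0⊕0⊕0⊕0⊕0⊕1⊕1 = 0
s4: b4⊕b5⊕b6⊕b7⊕b12⊕b13⊕b14⊕b15 = 1⊕1⊕0⊕0⊕0⊕0⊕1⊕1 = 0
s8: b8⊕b9⊕b10⊕b11⊕b12⊕b13⊕b14⊕b15 = 1⊕1⊕0⊕0⊕0⊕0⊕1⊕1 = 0
Syndrome (s8...s1) = 0000 → position 0 (no error).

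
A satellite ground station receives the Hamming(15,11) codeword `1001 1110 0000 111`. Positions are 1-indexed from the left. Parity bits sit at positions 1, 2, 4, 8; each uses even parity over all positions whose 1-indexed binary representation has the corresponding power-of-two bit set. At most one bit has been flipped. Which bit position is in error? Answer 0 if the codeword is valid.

13

s1: b1⊕b3⊕b5⊕b7⊕b9⊕b11⊕b13⊕b15 = 1⊕0⊕1⊕1⊕0⊕0⊕1⊕1 = 1
s2: b2⊕b3⊕b6⊕b7⊕b10⊕b11⊕b14⊕b15 = 0⊕0⊕1⊕1⊕0⊕0⊕1⊕1 = 0
s4: b4⊕b5⊕b6⊕b7⊕b12⊕b13⊕b14⊕b15 = 1⊕1⊕1⊕1⊕0⊕1⊕1⊕1 = 1
s8: b8⊕b9⊕b10⊕b11⊕b12⊕b13⊕b14⊕b15 = 0⊕0⊕0⊕0⊕0⊕1⊕1⊕1 = 1
Syndrome (s8...s1) = 1101 → position 13.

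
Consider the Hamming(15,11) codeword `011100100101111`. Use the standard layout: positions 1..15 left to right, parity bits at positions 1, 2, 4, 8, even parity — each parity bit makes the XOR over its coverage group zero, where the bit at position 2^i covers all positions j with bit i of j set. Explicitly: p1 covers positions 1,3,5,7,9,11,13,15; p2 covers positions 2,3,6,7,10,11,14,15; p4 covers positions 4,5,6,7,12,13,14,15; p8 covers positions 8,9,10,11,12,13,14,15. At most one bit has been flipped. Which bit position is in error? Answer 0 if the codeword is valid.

s1: b1⊕b3⊕b5⊕b7⊕b9⊕b11⊕b13⊕b15 = 0⊕1⊕0⊕1⊕0⊕0⊕1⊕1 = 0
s2: b2⊕b3⊕b6⊕b7⊕b10⊕b11⊕b14⊕b15 = 1⊕1⊕0⊕1⊕1⊕0⊕1⊕1 = 0
s4: b4⊕b5⊕b6⊕b7⊕b12⊕b13⊕b14⊕b15 = 1⊕0⊕0⊕1⊕1⊕1⊕1⊕1 = 0
s8: b8⊕b9⊕b10⊕b11⊕b12⊕b13⊕b14⊕b15 = 0⊕0⊕1⊕0⊕1⊕1⊕1⊕1 = 1
Syndrome (s8...s1) = 1000 → position 8.

8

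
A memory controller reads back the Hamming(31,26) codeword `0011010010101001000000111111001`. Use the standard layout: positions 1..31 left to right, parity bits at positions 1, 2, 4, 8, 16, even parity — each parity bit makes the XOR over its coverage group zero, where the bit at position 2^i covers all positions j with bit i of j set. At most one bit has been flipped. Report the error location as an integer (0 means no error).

10

s1: b1⊕b3⊕b5⊕b7⊕b9⊕b11⊕b13⊕b15⊕b17⊕b19⊕b21⊕b23⊕b25⊕b27⊕b29⊕b31 = 0⊕1⊕0⊕0⊕1⊕1⊕1⊕0⊕0⊕0⊕0⊕1⊕1⊕1⊕0⊕1 = 0
s2: b2⊕b3⊕b6⊕b7⊕b10⊕b11⊕b14⊕b15⊕b18⊕b19⊕b22⊕b23⊕b26⊕b27⊕b30⊕b31 = 0⊕1⊕1⊕0⊕0⊕1⊕0⊕0⊕0⊕0⊕0⊕1⊕1⊕1⊕0⊕1 = 1
s4: b4⊕b5⊕b6⊕b7⊕b12⊕b13⊕b14⊕b15⊕b20⊕b21⊕b22⊕b23⊕b28⊕b29⊕b30⊕b31 = 1⊕0⊕1⊕0⊕0⊕1⊕0⊕0⊕0⊕0⊕0⊕1⊕1⊕0⊕0⊕1 = 0
s8: b8⊕b9⊕b10⊕b11⊕b12⊕b13⊕b14⊕b15⊕b24⊕b25⊕b26⊕b27⊕b28⊕b29⊕b30⊕b31 = 0⊕1⊕0⊕1⊕0⊕1⊕0⊕0⊕1⊕1⊕1⊕1⊕1⊕0⊕0⊕1 = 1
s16: b16⊕b17⊕b18⊕b19⊕b20⊕b21⊕b22⊕b23⊕b24⊕b25⊕b26⊕b27⊕b28⊕b29⊕b30⊕b31 = 1⊕0⊕0⊕0⊕0⊕0⊕0⊕1⊕1⊕1⊕1⊕1⊕1⊕0⊕0⊕1 = 0
Syndrome (s16...s1) = 01010 → position 10.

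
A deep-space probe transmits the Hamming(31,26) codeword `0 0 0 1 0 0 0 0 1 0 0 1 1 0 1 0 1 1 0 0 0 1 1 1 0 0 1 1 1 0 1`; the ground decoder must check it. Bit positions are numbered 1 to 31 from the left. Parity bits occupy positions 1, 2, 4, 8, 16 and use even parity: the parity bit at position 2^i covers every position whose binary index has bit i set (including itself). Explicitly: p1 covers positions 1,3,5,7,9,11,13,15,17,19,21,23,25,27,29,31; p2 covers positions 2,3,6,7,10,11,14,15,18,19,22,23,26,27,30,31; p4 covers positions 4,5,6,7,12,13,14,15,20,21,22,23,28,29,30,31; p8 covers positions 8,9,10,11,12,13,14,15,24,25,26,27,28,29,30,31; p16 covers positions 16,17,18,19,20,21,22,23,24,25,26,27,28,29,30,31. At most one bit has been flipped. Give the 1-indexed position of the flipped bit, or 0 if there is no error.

28

s1: b1⊕b3⊕b5⊕b7⊕b9⊕b11⊕b13⊕b15⊕b17⊕b19⊕b21⊕b23⊕b25⊕b27⊕b29⊕b31 = 0⊕0⊕0⊕0⊕1⊕0⊕1⊕1⊕1⊕0⊕0⊕1⊕0⊕1⊕1⊕1 = 0
s2: b2⊕b3⊕b6⊕b7⊕b10⊕b11⊕b14⊕b15⊕b18⊕b19⊕b22⊕b23⊕b26⊕b27⊕b30⊕b31 = 0⊕0⊕0⊕0⊕0⊕0⊕0⊕1⊕1⊕0⊕1⊕1⊕0⊕1⊕0⊕1 = 0
s4: b4⊕b5⊕b6⊕b7⊕b12⊕b13⊕b14⊕b15⊕b20⊕b21⊕b22⊕b23⊕b28⊕b29⊕b30⊕b31 = 1⊕0⊕0⊕0⊕1⊕1⊕0⊕1⊕0⊕0⊕1⊕1⊕1⊕1⊕0⊕1 = 1
s8: b8⊕b9⊕b10⊕b11⊕b12⊕b13⊕b14⊕b15⊕b24⊕b25⊕b26⊕b27⊕b28⊕b29⊕b30⊕b31 = 0⊕1⊕0⊕0⊕1⊕1⊕0⊕1⊕1⊕0⊕0⊕1⊕1⊕1⊕0⊕1 = 1
s16: b16⊕b17⊕b18⊕b19⊕b20⊕b21⊕b22⊕b23⊕b24⊕b25⊕b26⊕b27⊕b28⊕b29⊕b30⊕b31 = 0⊕1⊕1⊕0⊕0⊕0⊕1⊕1⊕1⊕0⊕0⊕1⊕1⊕1⊕0⊕1 = 1
Syndrome (s16...s1) = 11100 → position 28.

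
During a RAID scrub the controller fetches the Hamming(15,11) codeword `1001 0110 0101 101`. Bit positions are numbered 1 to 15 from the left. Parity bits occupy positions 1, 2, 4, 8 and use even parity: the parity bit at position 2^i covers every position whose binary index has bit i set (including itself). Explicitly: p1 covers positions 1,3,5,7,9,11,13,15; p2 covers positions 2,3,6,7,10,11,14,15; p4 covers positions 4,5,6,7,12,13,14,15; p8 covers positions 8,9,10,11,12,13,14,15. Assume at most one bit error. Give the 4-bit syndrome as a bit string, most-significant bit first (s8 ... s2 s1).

s1: b1⊕b3⊕b5⊕b7⊕b9⊕b11⊕b13⊕b15 = 1⊕0⊕0⊕1⊕0⊕0⊕1⊕1 = 0
s2: b2⊕b3⊕b6⊕b7⊕b10⊕b11⊕b14⊕b15 = 0⊕0⊕1⊕1⊕1⊕0⊕0⊕1 = 0
s4: b4⊕b5⊕b6⊕b7⊕b12⊕b13⊕b14⊕b15 = 1⊕0⊕1⊕1⊕1⊕1⊕0⊕1 = 0
s8: b8⊕b9⊕b10⊕b11⊕b12⊕b13⊕b14⊕b15 = 0⊕0⊕1⊕0⊕1⊕1⊕0⊕1 = 0
Syndrome (s8...s1) = 0000 → position 0 (no error).

0000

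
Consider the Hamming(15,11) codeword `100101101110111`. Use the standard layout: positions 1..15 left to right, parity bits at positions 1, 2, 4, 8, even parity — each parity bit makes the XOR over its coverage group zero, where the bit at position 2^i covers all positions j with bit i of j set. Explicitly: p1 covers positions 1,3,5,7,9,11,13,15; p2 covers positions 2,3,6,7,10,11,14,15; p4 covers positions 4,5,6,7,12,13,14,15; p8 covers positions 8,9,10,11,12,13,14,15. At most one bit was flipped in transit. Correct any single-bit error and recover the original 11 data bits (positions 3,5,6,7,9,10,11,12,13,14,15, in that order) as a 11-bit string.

00111110111

s1: b1⊕b3⊕b5⊕b7⊕b9⊕b11⊕b13⊕b15 = 1⊕0⊕0⊕1⊕1⊕1⊕1⊕1 = 0
s2: b2⊕b3⊕b6⊕b7⊕b10⊕b11⊕b14⊕b15 = 0⊕0⊕1⊕1⊕1⊕1⊕1⊕1 = 0
s4: b4⊕b5⊕b6⊕b7⊕b12⊕b13⊕b14⊕b15 = 1⊕0⊕1⊕1⊕0⊕1⊕1⊕1 = 0
s8: b8⊕b9⊕b10⊕b11⊕b12⊕b13⊕b14⊕b15 = 0⊕1⊕1⊕1⊕0⊕1⊕1⊕1 = 0
Syndrome (s8...s1) = 0000 → position 0 (no error).
No correction needed.
Data bits at positions 3,5,6,7,9,10,11,12,13,14,15: 00111110111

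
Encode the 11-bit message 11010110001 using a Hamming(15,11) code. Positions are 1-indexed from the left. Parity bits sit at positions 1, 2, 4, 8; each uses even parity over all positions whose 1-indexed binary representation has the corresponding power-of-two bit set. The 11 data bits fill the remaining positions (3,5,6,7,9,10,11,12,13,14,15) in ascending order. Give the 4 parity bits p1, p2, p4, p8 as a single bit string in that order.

Place data bits at non-power-of-two positions: b3=1, b5=1, b6=0, b7=1, b9=0, b10=1, b11=1, b12=0, b13=0, b14=0, b15=1.
p1 = XOR of data positions {3,5,7,9,11,13,15} = 1⊕1⊕1⊕0⊕1⊕0⊕1 = 1
p2 = XOR of data positions {3,6,7,10,11,14,15} = 1⊕0⊕1⊕1⊕1⊕0⊕1 = 1
p4 = XOR of data positions {5,6,7,12,13,14,15} = 1⊕0⊕1⊕0⊕0⊕0⊕1 = 1
p8 = XOR of data positions {9,10,11,12,13,14,15} = 0⊕1⊕1⊕0⊕0⊕0⊕1 = 1
Parity bits p1,p2,p4,p8 = 1111

1111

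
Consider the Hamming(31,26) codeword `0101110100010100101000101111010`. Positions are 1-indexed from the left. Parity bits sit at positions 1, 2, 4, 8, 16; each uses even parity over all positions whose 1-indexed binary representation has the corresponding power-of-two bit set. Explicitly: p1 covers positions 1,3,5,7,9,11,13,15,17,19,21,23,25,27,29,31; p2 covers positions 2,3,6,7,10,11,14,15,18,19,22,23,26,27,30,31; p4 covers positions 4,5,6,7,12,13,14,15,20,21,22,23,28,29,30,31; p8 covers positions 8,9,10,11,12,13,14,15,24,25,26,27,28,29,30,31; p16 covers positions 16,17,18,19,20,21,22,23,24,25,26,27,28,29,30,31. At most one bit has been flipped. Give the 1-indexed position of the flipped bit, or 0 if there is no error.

0

s1: b1⊕b3⊕b5⊕b7⊕b9⊕b11⊕b13⊕b15⊕b17⊕b19⊕b21⊕b23⊕b25⊕b27⊕b29⊕b31 = 0⊕0⊕1⊕0⊕0⊕0⊕0⊕0⊕1⊕1⊕0⊕1⊕1⊕1⊕0⊕0 = 0
s2: b2⊕b3⊕b6⊕b7⊕b10⊕b11⊕b14⊕b15⊕b18⊕b19⊕b22⊕b23⊕b26⊕b27⊕b30⊕b31 = 1⊕0⊕1⊕0⊕0⊕0⊕1⊕0⊕0⊕1⊕0⊕1⊕1⊕1⊕1⊕0 = 0
s4: b4⊕b5⊕b6⊕b7⊕b12⊕b13⊕b14⊕b15⊕b20⊕b21⊕b22⊕b23⊕b28⊕b29⊕b30⊕b31 = 1⊕1⊕1⊕0⊕1⊕0⊕1⊕0⊕0⊕0⊕0⊕1⊕1⊕0⊕1⊕0 = 0
s8: b8⊕b9⊕b10⊕b11⊕b12⊕b13⊕b14⊕b15⊕b24⊕b25⊕b26⊕b27⊕b28⊕b29⊕b30⊕b31 = 1⊕0⊕0⊕0⊕1⊕0⊕1⊕0⊕0⊕1⊕1⊕1⊕1⊕0⊕1⊕0 = 0
s16: b16⊕b17⊕b18⊕b19⊕b20⊕b21⊕b22⊕b23⊕b24⊕b25⊕b26⊕b27⊕b28⊕b29⊕b30⊕b31 = 0⊕1⊕0⊕1⊕0⊕0⊕0⊕1⊕0⊕1⊕1⊕1⊕1⊕0⊕1⊕0 = 0
Syndrome (s16...s1) = 00000 → position 0 (no error).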